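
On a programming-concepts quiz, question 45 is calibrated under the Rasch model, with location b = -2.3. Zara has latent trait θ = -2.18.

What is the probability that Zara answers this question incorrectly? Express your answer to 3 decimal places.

0.470

P(θ) = 1 / (1 + exp(−(θ − b)))
Exponent: (-2.18 − (-2.3)) = 0.1200
1/(1 + e^{-0.1200}) = 0.5300
P = 0.5300
P(incorrect) = 1 − 0.5300 = 0.4700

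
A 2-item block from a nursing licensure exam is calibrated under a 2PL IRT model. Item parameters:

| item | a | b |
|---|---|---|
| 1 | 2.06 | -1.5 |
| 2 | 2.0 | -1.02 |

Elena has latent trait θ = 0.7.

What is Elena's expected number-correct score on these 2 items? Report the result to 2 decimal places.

P(θ) = 1 / (1 + exp(−a(θ − b)))
P_1 = 1/(1+e^{-4.5320}) = 0.9894
P_2 = 1/(1+e^{-3.4400}) = 0.9689
E[score] = 0.9894 + 0.9689 = 1.9583

1.96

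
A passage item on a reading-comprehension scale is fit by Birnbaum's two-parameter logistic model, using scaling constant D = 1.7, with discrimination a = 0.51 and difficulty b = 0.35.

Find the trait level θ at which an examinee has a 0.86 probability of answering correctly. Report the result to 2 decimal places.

P(θ) = 1 / (1 + exp(−D·a(θ − b)))
logit = ln(0.8600/0.1400) = 1.8153
θ = b + logit/(1.7·a) = 0.35 + 1.8153/0.8670 = 2.4438

2.44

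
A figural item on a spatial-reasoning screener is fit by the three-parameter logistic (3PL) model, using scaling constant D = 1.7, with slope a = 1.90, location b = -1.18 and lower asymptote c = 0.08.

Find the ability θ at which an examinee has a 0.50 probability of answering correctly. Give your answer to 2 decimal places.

-1.23

P(θ) = c + (1 − c) · 1 / (1 + exp(−D·a(θ − b)))
Remove guessing floor: (0.50 − 0.08)/(1 − 0.08) = 0.4565
logit = ln(0.4565/0.5435) = -0.1744
θ = b + logit/(1.7·a) = -1.18 + (-0.1744)/3.2300 = -1.2340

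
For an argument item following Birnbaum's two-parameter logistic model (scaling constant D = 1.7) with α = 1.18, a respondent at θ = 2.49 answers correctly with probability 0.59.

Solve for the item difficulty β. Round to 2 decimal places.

2.31

P(θ) = 1 / (1 + exp(−D·α(θ − β)))
logit(0.59) = ln(0.59/0.41) = 0.3640
β = θ − logit/(1.7·α) = 2.49 − 0.3640/2.0060 = 2.3086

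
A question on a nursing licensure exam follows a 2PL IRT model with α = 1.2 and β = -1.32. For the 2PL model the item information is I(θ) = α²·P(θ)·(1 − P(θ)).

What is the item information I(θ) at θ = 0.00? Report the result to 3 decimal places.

P = 1/(1+e^{-1.5840}) = 0.8298
P(1−P) = 0.8298 × 0.1702 = 0.1413
I = α² × P(1−P) = 1.2² × 0.1413 = 0.20340

0.203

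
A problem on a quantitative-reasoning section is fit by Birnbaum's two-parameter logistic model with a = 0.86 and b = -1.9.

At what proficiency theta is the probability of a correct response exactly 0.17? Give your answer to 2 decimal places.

P(theta) = 1 / (1 + exp(−a(theta − b)))
logit = ln(0.1700/0.8300) = -1.5856
theta = b + logit/(a) = -1.9 + (-1.5856)/0.8600 = -3.7438

-3.74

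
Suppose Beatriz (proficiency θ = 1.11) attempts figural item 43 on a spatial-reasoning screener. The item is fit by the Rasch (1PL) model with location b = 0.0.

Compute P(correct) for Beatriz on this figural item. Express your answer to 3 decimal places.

0.752

P(θ) = 1 / (1 + exp(−(θ − b)))
Exponent: (1.11 − 0.0) = 1.1100
1/(1 + e^{-1.1100}) = 0.7521
P = 0.7521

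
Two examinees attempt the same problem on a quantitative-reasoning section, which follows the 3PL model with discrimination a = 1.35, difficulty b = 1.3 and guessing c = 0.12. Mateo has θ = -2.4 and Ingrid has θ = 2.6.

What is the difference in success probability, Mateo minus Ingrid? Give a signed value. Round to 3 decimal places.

-0.744

P(θ) = c + (1 − c) · 1 / (1 + exp(−a(θ − b)))
P(Mateo) = 0.1259  [exponent -4.9950]
P(Ingrid) = 0.8703  [exponent 1.7550]
Difference = 0.1259 − 0.8703 = -0.7444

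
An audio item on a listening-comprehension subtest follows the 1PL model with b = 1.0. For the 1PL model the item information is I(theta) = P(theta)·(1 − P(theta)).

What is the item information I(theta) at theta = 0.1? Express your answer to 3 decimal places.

P = 1/(1+e^{0.9000}) = 0.2891
P(1−P) = 0.2891 × 0.7109 = 0.2055
I = P(1−P) = 0.20550

0.206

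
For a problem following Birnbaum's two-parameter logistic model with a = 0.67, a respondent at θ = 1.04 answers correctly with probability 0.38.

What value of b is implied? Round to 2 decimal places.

1.77

P(θ) = 1 / (1 + exp(−a(θ − b)))
logit(0.38) = ln(0.38/0.62) = -0.4895
b = θ − logit/(a) = 1.04 − (-0.4895)/0.6700 = 1.7707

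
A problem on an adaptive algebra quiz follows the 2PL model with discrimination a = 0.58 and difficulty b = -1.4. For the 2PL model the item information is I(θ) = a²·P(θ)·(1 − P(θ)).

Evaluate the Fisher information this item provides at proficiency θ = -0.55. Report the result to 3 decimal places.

0.079

P = 1/(1+e^{-0.4930}) = 0.6208
P(1−P) = 0.6208 × 0.3792 = 0.2354
I = a² × P(1−P) = 0.58² × 0.2354 = 0.07919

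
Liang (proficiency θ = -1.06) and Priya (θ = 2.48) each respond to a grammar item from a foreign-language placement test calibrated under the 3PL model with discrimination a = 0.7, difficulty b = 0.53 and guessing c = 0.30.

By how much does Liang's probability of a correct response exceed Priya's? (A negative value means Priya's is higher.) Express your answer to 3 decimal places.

-0.384

P(θ) = c + (1 − c) · 1 / (1 + exp(−a(θ − b)))
P(Liang) = 0.4731  [exponent -1.1130]
P(Priya) = 0.8576  [exponent 1.3650]
Difference = 0.4731 − 0.8576 = -0.3845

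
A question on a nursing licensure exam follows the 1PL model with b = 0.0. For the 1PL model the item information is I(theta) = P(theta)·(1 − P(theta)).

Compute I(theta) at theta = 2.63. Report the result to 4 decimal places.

0.0627

P = 1/(1+e^{-2.6300}) = 0.9328
P(1−P) = 0.9328 × 0.0672 = 0.0627
I = P(1−P) = 0.06271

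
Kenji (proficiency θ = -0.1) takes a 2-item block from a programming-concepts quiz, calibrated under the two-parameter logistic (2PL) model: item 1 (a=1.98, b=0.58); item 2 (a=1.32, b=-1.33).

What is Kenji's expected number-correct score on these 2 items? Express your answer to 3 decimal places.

1.042

P(θ) = 1 / (1 + exp(−a(θ − b)))
P_1 = 1/(1+e^{1.3464}) = 0.2065
P_2 = 1/(1+e^{-1.6236}) = 0.8353
E[score] = 0.2065 + 0.8353 = 1.0418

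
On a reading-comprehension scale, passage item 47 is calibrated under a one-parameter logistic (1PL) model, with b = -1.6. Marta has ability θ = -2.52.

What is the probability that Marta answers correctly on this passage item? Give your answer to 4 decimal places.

0.2850

P(θ) = 1 / (1 + exp(−(θ − b)))
Exponent: (-2.52 − (-1.6)) = -0.9200
1/(1 + e^{0.9200}) = 0.2850
P = 0.2850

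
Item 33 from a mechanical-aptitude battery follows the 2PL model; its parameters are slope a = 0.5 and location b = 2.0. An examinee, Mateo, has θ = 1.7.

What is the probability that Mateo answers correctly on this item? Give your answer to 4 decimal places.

P(θ) = 1 / (1 + exp(−a(θ − b)))
Exponent: 0.5 × (1.7 − 2.0) = -0.1500
1/(1 + e^{0.1500}) = 0.4626

0.4626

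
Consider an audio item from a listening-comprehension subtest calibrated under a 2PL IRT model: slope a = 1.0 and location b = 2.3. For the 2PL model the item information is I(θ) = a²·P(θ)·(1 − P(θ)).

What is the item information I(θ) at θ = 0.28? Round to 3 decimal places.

P = 1/(1+e^{2.0200}) = 0.1171
P(1−P) = 0.1171 × 0.8829 = 0.1034
I = a² × P(1−P) = 1.0² × 0.1034 = 0.10340

0.103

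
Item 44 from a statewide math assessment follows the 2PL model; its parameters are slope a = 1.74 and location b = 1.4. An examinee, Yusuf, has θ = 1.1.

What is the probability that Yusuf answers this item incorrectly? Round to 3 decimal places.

P(θ) = 1 / (1 + exp(−a(θ − b)))
Exponent: 1.74 × (1.1 − 1.4) = -0.5220
1/(1 + e^{0.5220}) = 0.3724
P(incorrect) = 1 − 0.3724 = 0.6276

0.628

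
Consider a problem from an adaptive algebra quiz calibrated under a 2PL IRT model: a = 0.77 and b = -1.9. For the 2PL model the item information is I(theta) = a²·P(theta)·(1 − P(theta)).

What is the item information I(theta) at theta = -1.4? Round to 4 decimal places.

0.1429

P = 1/(1+e^{-0.3850}) = 0.5951
P(1−P) = 0.5951 × 0.4049 = 0.2410
I = a² × P(1−P) = 0.77² × 0.2410 = 0.14287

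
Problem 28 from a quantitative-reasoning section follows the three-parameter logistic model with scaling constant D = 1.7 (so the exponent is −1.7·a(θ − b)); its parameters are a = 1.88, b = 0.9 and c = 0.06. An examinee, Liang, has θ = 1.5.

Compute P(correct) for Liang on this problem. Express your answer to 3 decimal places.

0.880

P(θ) = c + (1 − c) · 1 / (1 + exp(−D·a(θ − b)))
Exponent: 1.7 × 1.88 × (1.5 − 0.9) = 1.9176
1/(1 + e^{-1.9176}) = 0.8719
P = 0.06 + 0.94 × 0.8719 = 0.8796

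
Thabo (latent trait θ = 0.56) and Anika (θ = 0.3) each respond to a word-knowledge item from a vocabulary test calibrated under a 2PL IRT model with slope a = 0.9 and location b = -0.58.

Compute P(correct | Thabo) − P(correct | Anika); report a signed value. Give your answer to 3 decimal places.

P(θ) = 1 / (1 + exp(−a(θ − b)))
P(Thabo) = 0.7361  [exponent 1.0260]
P(Anika) = 0.6883  [exponent 0.7920]
Difference = 0.7361 − 0.6883 = 0.0479

0.048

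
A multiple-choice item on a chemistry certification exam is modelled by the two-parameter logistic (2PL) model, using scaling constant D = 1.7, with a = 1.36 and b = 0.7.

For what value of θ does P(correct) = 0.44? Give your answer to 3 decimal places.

P(θ) = 1 / (1 + exp(−D·a(θ − b)))
logit = ln(0.4400/0.5600) = -0.2412
θ = b + logit/(1.7·a) = 0.7 + (-0.2412)/2.3120 = 0.5957

0.596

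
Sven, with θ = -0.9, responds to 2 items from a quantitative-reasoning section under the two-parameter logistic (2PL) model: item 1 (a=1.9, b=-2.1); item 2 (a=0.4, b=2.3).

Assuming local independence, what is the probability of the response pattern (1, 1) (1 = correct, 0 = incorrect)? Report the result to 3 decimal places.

0.197

P(θ) = 1 / (1 + exp(−a(θ − b)))
P_1 = 1/(1+e^{-2.2800}) = 0.9072
P_2 = 1/(1+e^{1.2800}) = 0.2176
L = P_1 × P_2 = 0.9072 × 0.2176 = 0.19736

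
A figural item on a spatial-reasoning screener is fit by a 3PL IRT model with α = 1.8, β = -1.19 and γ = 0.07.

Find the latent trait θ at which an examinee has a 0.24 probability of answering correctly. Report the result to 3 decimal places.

-2.022

P(θ) = γ + (1 − γ) · 1 / (1 + exp(−α(θ − β)))
Remove guessing floor: (0.24 − 0.07)/(1 − 0.07) = 0.1828
logit = ln(0.1828/0.8172) = -1.4975
θ = β + logit/(α) = -1.19 + (-1.4975)/1.8000 = -2.0220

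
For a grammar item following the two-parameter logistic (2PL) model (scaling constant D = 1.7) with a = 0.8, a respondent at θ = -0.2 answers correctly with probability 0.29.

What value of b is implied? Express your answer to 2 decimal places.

0.46

P(θ) = 1 / (1 + exp(−D·a(θ − b)))
logit(0.29) = ln(0.29/0.71) = -0.8954
b = θ − logit/(1.7·a) = -0.2 − (-0.8954)/1.3600 = 0.4584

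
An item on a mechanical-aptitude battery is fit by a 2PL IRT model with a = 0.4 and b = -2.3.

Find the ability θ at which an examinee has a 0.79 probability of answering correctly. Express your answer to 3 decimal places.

1.012

P(θ) = 1 / (1 + exp(−a(θ − b)))
logit = ln(0.7900/0.2100) = 1.3249
θ = b + logit/(a) = -2.3 + 1.3249/0.4000 = 1.0123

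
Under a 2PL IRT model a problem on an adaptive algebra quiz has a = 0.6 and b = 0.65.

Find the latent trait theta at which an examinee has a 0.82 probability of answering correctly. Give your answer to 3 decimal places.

P(theta) = 1 / (1 + exp(−a(theta − b)))
logit = ln(0.8200/0.1800) = 1.5163
theta = b + logit/(a) = 0.65 + 1.5163/0.6000 = 3.1772

3.177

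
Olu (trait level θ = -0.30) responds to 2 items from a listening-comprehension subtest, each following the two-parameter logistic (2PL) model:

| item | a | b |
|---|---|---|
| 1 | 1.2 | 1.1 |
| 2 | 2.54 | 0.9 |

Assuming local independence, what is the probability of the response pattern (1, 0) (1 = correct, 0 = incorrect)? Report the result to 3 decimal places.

0.150

P(θ) = 1 / (1 + exp(−a(θ − b)))
P_1 = 1/(1+e^{1.6800}) = 0.1571
P_2 = 1/(1+e^{3.0480}) = 0.0453
L = P_1 × (1−P_2) = 0.1571 × 0.9547 = 0.14998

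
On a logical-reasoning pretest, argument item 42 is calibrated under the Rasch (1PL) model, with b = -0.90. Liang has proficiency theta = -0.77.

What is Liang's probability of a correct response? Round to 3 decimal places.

0.532

P(theta) = 1 / (1 + exp(−(theta − b)))
Exponent: (-0.77 − (-0.90)) = 0.1300
1/(1 + e^{-0.1300}) = 0.5325
P = 0.5325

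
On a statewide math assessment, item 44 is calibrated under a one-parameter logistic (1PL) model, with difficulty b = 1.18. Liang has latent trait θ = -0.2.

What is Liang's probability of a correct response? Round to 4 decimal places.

P(θ) = 1 / (1 + exp(−(θ − b)))
Exponent: (-0.2 − 1.18) = -1.3800
1/(1 + e^{1.3800}) = 0.2010
P = 0.2010

0.2010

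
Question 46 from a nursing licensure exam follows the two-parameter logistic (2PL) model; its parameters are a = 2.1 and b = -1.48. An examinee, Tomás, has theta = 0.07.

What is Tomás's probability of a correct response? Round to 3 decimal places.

P(theta) = 1 / (1 + exp(−a(theta − b)))
Exponent: 2.1 × (0.07 − (-1.48)) = 3.2550
1/(1 + e^{-3.2550}) = 0.9629

0.963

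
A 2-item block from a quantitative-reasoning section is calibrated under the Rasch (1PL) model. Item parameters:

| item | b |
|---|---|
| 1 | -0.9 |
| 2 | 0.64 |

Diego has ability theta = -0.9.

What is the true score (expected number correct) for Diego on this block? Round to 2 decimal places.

0.68

P(theta) = 1 / (1 + exp(−(theta − b)))
P_1 = 1/(1+e^{0.0000}) = 0.5000
P_2 = 1/(1+e^{1.5400}) = 0.1765
E[score] = 0.5000 + 0.1765 = 0.6765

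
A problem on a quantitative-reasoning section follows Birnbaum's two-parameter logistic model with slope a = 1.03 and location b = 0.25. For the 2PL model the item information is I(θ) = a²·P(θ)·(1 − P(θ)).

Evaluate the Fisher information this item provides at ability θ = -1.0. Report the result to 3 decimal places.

P = 1/(1+e^{1.2875}) = 0.2163
P(1−P) = 0.2163 × 0.7837 = 0.1695
I = a² × P(1−P) = 1.03² × 0.1695 = 0.17982

0.180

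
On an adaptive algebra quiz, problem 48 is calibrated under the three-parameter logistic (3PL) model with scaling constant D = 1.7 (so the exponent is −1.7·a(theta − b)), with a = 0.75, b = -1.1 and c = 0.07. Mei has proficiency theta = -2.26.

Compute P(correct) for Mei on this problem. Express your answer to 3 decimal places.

0.243

P(theta) = c + (1 − c) · 1 / (1 + exp(−D·a(theta − b)))
Exponent: 1.7 × 0.75 × (-2.26 − (-1.1)) = -1.4790
1/(1 + e^{1.4790}) = 0.1856
P = 0.07 + 0.93 × 0.1856 = 0.2426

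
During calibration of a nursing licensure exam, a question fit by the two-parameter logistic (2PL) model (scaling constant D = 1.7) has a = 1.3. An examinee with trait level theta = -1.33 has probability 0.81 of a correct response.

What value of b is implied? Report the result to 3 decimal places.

-1.986

P(theta) = 1 / (1 + exp(−D·a(theta − b)))
logit(0.81) = ln(0.81/0.19) = 1.4500
b = theta − logit/(1.7·a) = -1.33 − 1.4500/2.2100 = -1.9861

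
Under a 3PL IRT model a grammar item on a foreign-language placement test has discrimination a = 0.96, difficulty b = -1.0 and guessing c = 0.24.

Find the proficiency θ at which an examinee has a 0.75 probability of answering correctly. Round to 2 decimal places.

P(θ) = c + (1 − c) · 1 / (1 + exp(−a(θ − b)))
Remove guessing floor: (0.75 − 0.24)/(1 − 0.24) = 0.6711
logit = ln(0.6711/0.3289) = 0.7129
θ = b + logit/(a) = -1.0 + 0.7129/0.9600 = -0.2573

-0.26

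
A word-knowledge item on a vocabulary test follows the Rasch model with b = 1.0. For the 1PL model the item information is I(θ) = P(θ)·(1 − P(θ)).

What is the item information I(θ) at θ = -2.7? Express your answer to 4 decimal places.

P = 1/(1+e^{3.7000}) = 0.0241
P(1−P) = 0.0241 × 0.9759 = 0.0235
I = P(1−P) = 0.02354

0.0235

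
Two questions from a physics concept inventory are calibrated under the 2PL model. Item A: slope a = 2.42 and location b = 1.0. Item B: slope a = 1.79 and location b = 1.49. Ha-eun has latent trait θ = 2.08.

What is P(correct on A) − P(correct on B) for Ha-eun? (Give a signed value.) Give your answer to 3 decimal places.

P(θ) = 1 / (1 + exp(−a(θ − b)))
P_A = 0.9317
P_B = 0.7419
P_A − P_B = 0.1898

0.190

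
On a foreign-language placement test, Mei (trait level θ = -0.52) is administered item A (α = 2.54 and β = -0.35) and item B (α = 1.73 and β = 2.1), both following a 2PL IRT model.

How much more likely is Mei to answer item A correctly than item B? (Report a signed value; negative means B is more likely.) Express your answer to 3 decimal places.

P(θ) = 1 / (1 + exp(−α(θ − β)))
P_A = 0.3937
P_B = 0.0106
P_A − P_B = 0.3831

0.383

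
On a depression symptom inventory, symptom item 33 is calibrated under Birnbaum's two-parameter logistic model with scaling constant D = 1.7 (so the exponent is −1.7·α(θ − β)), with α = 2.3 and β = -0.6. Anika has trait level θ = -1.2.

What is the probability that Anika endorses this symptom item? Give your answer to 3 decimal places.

P(θ) = 1 / (1 + exp(−D·α(θ − β)))
Exponent: 1.7 × 2.3 × (-1.2 − (-0.6)) = -2.3460
1/(1 + e^{2.3460}) = 0.0874
P = 0.0874

0.087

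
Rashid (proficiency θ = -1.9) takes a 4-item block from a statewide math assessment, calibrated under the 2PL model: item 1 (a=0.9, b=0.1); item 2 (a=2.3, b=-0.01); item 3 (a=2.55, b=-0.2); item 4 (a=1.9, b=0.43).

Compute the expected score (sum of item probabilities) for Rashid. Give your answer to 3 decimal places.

P(θ) = 1 / (1 + exp(−a(θ − b)))
P_1 = 1/(1+e^{1.8000}) = 0.1419
P_2 = 1/(1+e^{4.3470}) = 0.0128
P_3 = 1/(1+e^{4.3350}) = 0.0129
P_4 = 1/(1+e^{4.4270}) = 0.0118
E[score] = 0.1419 + 0.0128 + 0.0129 + 0.0118 = 0.1794

0.179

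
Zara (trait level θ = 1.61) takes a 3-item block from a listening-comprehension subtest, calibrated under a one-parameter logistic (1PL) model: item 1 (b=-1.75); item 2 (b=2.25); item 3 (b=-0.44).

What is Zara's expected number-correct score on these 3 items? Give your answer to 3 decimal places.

2.198

P(θ) = 1 / (1 + exp(−(θ − b)))
P_1 = 1/(1+e^{-3.3600}) = 0.9664
P_2 = 1/(1+e^{0.6400}) = 0.3452
P_3 = 1/(1+e^{-2.0500}) = 0.8859
E[score] = 0.9664 + 0.3452 + 0.8859 = 2.1976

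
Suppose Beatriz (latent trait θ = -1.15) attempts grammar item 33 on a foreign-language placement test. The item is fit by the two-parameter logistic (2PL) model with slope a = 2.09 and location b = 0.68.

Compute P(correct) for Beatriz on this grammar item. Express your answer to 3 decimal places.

0.021

P(θ) = 1 / (1 + exp(−a(θ − b)))
Exponent: 2.09 × (-1.15 − 0.68) = -3.8247
1/(1 + e^{3.8247}) = 0.0214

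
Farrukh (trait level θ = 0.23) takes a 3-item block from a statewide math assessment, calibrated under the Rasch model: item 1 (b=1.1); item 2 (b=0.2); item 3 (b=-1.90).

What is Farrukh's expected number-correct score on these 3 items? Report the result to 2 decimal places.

P(θ) = 1 / (1 + exp(−(θ − b)))
P_1 = 1/(1+e^{0.8700}) = 0.2953
P_2 = 1/(1+e^{-0.0300}) = 0.5075
P_3 = 1/(1+e^{-2.1300}) = 0.8938
E[score] = 0.2953 + 0.5075 + 0.8938 = 1.6965

1.70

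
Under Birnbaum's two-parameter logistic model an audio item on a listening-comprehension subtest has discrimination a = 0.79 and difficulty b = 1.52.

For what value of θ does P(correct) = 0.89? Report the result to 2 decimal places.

P(θ) = 1 / (1 + exp(−a(θ − b)))
logit = ln(0.8900/0.1100) = 2.0907
θ = b + logit/(a) = 1.52 + 2.0907/0.7900 = 4.1665

4.17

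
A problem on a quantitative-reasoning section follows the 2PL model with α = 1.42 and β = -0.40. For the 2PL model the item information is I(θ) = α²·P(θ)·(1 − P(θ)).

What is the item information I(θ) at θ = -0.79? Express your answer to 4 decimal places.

0.4673

P = 1/(1+e^{0.5538}) = 0.3650
P(1−P) = 0.3650 × 0.6350 = 0.2318
I = α² × P(1−P) = 1.42² × 0.2318 = 0.46734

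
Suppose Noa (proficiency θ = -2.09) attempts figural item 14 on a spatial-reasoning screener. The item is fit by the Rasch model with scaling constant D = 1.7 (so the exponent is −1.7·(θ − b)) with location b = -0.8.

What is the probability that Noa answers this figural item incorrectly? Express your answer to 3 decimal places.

0.900

P(θ) = 1 / (1 + exp(−D·(θ − b)))
Exponent: 1.7 × (-2.09 − (-0.8)) = -2.1930
1/(1 + e^{2.1930}) = 0.1004
P = 0.1004
P(incorrect) = 1 − 0.1004 = 0.8996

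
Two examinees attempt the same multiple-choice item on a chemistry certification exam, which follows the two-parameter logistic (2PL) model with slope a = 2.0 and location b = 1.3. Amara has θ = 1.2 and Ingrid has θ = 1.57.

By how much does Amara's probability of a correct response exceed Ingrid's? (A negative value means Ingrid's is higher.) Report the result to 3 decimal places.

-0.182

P(θ) = 1 / (1 + exp(−a(θ − b)))
P(Amara) = 0.4502  [exponent -0.2000]
P(Ingrid) = 0.6318  [exponent 0.5400]
Difference = 0.4502 − 0.6318 = -0.1816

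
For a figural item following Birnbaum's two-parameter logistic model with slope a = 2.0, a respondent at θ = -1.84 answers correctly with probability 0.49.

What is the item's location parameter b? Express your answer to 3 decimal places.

-1.820

P(θ) = 1 / (1 + exp(−a(θ − b)))
logit(0.49) = ln(0.49/0.51) = -0.0400
b = θ − logit/(a) = -1.84 − (-0.0400)/2.0000 = -1.8200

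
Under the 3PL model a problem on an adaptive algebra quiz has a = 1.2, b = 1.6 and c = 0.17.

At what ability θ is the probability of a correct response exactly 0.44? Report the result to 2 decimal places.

0.99

P(θ) = c + (1 − c) · 1 / (1 + exp(−a(θ − b)))
Remove guessing floor: (0.44 − 0.17)/(1 − 0.17) = 0.3253
logit = ln(0.3253/0.6747) = -0.7295
θ = b + logit/(a) = 1.6 + (-0.7295)/1.2000 = 0.9921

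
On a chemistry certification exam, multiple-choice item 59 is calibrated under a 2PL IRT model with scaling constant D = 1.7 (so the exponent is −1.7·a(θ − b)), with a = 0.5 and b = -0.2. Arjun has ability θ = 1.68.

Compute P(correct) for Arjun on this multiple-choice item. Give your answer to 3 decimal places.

P(θ) = 1 / (1 + exp(−D·a(θ − b)))
Exponent: 1.7 × 0.5 × (1.68 − (-0.2)) = 1.5980
1/(1 + e^{-1.5980}) = 0.8317
P = 0.8317

0.832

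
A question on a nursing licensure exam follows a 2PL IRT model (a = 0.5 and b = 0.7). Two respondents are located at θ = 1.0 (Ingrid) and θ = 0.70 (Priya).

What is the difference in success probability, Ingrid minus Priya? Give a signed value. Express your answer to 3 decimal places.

0.037

P(θ) = 1 / (1 + exp(−a(θ − b)))
P(Ingrid) = 0.5374  [exponent 0.1500]
P(Priya) = 0.5000  [exponent 0.0000]
Difference = 0.5374 − 0.5000 = 0.0374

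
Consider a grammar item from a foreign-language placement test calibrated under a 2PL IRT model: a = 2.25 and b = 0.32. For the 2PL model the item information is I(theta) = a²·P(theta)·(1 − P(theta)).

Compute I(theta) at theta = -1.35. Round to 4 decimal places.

0.1128

P = 1/(1+e^{3.7575}) = 0.0228
P(1−P) = 0.0228 × 0.9772 = 0.0223
I = a² × P(1−P) = 2.25² × 0.0223 = 0.11284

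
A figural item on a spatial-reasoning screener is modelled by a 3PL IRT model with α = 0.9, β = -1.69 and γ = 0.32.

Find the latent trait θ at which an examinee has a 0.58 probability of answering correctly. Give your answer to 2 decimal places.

-2.22

P(θ) = γ + (1 − γ) · 1 / (1 + exp(−α(θ − β)))
Remove guessing floor: (0.58 − 0.32)/(1 − 0.32) = 0.3824
logit = ln(0.3824/0.6176) = -0.4796
θ = β + logit/(α) = -1.69 + (-0.4796)/0.9000 = -2.2229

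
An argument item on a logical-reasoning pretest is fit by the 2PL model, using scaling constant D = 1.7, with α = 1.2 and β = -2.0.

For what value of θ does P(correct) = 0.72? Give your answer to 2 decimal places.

-1.54

P(θ) = 1 / (1 + exp(−D·α(θ − β)))
logit = ln(0.7200/0.2800) = 0.9445
θ = β + logit/(1.7·α) = -2.0 + 0.9445/2.0400 = -1.5370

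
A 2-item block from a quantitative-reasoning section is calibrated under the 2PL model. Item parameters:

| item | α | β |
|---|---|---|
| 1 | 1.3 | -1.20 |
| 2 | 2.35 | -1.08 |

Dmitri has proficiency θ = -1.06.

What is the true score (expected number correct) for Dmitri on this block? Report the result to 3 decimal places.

1.057

P(θ) = 1 / (1 + exp(−α(θ − β)))
P_1 = 1/(1+e^{-0.1820}) = 0.5454
P_2 = 1/(1+e^{-0.0470}) = 0.5117
E[score] = 0.5454 + 0.5117 = 1.0571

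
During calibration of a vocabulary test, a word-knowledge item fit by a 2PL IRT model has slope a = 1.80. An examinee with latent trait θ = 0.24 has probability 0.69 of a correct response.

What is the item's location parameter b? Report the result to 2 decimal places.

P(θ) = 1 / (1 + exp(−a(θ − b)))
logit(0.69) = ln(0.69/0.31) = 0.8001
b = θ − logit/(a) = 0.24 − 0.8001/1.8000 = -0.2045

-0.20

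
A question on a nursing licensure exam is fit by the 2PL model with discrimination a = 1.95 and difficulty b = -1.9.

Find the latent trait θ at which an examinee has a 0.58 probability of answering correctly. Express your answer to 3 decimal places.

-1.734

P(θ) = 1 / (1 + exp(−a(θ − b)))
logit = ln(0.5800/0.4200) = 0.3228
θ = b + logit/(a) = -1.9 + 0.3228/1.9500 = -1.7345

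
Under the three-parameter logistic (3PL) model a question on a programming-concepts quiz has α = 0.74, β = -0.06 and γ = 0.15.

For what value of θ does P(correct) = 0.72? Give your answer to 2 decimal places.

0.90

P(θ) = γ + (1 − γ) · 1 / (1 + exp(−α(θ − β)))
Remove guessing floor: (0.72 − 0.15)/(1 − 0.15) = 0.6706
logit = ln(0.6706/0.3294) = 0.7108
θ = β + logit/(α) = -0.06 + 0.7108/0.7400 = 0.9006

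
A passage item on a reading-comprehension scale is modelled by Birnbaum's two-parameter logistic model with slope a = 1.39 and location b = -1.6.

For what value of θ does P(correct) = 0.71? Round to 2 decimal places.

-0.96

P(θ) = 1 / (1 + exp(−a(θ − b)))
logit = ln(0.7100/0.2900) = 0.8954
θ = b + logit/(a) = -1.6 + 0.8954/1.3900 = -0.9558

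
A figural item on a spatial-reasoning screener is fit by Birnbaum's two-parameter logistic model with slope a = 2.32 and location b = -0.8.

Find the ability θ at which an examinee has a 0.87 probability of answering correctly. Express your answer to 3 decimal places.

0.019

P(θ) = 1 / (1 + exp(−a(θ − b)))
logit = ln(0.8700/0.1300) = 1.9010
θ = b + logit/(a) = -0.8 + 1.9010/2.3200 = 0.0194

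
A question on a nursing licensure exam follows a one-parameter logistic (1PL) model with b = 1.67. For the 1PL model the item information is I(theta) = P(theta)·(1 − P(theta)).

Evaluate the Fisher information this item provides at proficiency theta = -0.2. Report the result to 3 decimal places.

P = 1/(1+e^{1.8700}) = 0.1335
P(1−P) = 0.1335 × 0.8665 = 0.1157
I = P(1−P) = 0.11571

0.116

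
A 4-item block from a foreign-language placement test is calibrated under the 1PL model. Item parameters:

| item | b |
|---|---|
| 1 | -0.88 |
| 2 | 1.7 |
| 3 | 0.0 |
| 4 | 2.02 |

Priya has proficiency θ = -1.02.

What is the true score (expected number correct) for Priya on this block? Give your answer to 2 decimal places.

0.84

P(θ) = 1 / (1 + exp(−(θ − b)))
P_1 = 1/(1+e^{0.1400}) = 0.4651
P_2 = 1/(1+e^{2.7200}) = 0.0618
P_3 = 1/(1+e^{1.0200}) = 0.2650
P_4 = 1/(1+e^{3.0400}) = 0.0457
E[score] = 0.4651 + 0.0618 + 0.2650 + 0.0457 = 0.8375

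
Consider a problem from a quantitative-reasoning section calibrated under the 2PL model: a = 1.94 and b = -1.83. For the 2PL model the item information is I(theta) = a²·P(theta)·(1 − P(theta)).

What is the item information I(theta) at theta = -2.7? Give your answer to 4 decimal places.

P = 1/(1+e^{1.6878}) = 0.1561
P(1−P) = 0.1561 × 0.8439 = 0.1317
I = a² × P(1−P) = 1.94² × 0.1317 = 0.49570

0.4957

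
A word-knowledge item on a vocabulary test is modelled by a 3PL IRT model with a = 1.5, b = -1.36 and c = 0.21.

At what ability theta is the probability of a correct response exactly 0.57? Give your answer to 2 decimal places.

-1.48

P(theta) = c + (1 − c) · 1 / (1 + exp(−a(theta − b)))
Remove guessing floor: (0.57 − 0.21)/(1 − 0.21) = 0.4557
logit = ln(0.4557/0.5443) = -0.1777
theta = b + logit/(a) = -1.36 + (-0.1777)/1.5000 = -1.4785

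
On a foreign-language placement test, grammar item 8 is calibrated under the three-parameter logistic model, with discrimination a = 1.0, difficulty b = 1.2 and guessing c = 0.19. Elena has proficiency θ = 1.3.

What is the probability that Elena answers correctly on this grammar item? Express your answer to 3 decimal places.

P(θ) = c + (1 − c) · 1 / (1 + exp(−a(θ − b)))
Exponent: 1.0 × (1.3 − 1.2) = 0.1000
1/(1 + e^{-0.1000}) = 0.5250
P = 0.19 + 0.81 × 0.5250 = 0.6152

0.615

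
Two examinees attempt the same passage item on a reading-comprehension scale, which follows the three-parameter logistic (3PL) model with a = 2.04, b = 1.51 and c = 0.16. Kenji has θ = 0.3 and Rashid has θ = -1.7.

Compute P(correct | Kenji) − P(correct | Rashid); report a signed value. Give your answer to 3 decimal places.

P(θ) = c + (1 − c) · 1 / (1 + exp(−a(θ − b)))
P(Kenji) = 0.2256  [exponent -2.4684]
P(Rashid) = 0.1612  [exponent -6.5484]
Difference = 0.2256 − 0.1612 = 0.0644

0.064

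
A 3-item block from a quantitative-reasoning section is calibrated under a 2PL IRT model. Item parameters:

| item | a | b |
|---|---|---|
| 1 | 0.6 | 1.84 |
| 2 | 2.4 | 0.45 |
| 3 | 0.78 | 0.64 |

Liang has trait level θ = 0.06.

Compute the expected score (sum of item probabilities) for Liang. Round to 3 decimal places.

0.926

P(θ) = 1 / (1 + exp(−a(θ − b)))
P_1 = 1/(1+e^{1.0680}) = 0.2558
P_2 = 1/(1+e^{0.9360}) = 0.2817
P_3 = 1/(1+e^{0.4524}) = 0.3888
E[score] = 0.2558 + 0.2817 + 0.3888 = 0.9263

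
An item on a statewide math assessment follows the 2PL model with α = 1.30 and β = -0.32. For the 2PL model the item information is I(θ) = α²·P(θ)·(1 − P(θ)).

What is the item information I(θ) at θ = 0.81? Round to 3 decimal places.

0.257

P = 1/(1+e^{-1.4690}) = 0.8129
P(1−P) = 0.8129 × 0.1871 = 0.1521
I = α² × P(1−P) = 1.30² × 0.1521 = 0.25703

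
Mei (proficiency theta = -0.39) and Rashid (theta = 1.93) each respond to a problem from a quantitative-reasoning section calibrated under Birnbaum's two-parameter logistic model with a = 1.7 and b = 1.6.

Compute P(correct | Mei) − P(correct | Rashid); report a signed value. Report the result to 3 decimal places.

P(theta) = 1 / (1 + exp(−a(theta − b)))
P(Mei) = 0.0328  [exponent -3.3830]
P(Rashid) = 0.6367  [exponent 0.5610]
Difference = 0.0328 − 0.6367 = -0.6039

-0.604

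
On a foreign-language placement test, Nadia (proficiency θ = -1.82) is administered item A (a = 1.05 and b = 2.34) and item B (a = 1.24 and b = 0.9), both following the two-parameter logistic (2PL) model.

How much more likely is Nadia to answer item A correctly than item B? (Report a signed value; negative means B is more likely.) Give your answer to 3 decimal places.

-0.021

P(θ) = 1 / (1 + exp(−a(θ − b)))
P_A = 0.0125
P_B = 0.0332
P_A − P_B = -0.0206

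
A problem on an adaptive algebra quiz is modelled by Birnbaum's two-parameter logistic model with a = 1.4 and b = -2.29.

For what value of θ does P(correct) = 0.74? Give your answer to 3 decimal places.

P(θ) = 1 / (1 + exp(−a(θ − b)))
logit = ln(0.7400/0.2600) = 1.0460
θ = b + logit/(a) = -2.29 + 1.0460/1.4000 = -1.5429

-1.543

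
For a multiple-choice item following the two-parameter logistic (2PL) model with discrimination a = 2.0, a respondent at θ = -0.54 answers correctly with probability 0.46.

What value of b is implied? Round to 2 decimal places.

P(θ) = 1 / (1 + exp(−a(θ − b)))
logit(0.46) = ln(0.46/0.54) = -0.1603
b = θ − logit/(a) = -0.54 − (-0.1603)/2.0000 = -0.4598

-0.46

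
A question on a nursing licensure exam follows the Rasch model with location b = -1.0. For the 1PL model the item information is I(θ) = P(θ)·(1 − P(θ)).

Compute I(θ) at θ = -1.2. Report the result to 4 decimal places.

0.2475

P = 1/(1+e^{0.2000}) = 0.4502
P(1−P) = 0.4502 × 0.5498 = 0.2475
I = P(1−P) = 0.24752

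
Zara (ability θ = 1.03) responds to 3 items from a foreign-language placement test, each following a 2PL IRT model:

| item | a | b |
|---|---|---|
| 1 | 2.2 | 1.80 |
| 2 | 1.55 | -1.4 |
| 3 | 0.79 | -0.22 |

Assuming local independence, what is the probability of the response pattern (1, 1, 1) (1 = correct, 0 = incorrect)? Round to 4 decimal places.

0.1106

P(θ) = 1 / (1 + exp(−a(θ − b)))
P_1 = 1/(1+e^{1.6940}) = 0.1553
P_2 = 1/(1+e^{-3.7665}) = 0.9774
P_3 = 1/(1+e^{-0.9875}) = 0.7286
L = P_1 × P_2 × P_3 = 0.1553 × 0.9774 × 0.7286 = 0.11056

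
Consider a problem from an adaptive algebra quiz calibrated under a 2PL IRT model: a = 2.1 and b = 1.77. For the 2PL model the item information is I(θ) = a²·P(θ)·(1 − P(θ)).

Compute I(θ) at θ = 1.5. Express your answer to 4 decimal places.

P = 1/(1+e^{0.5670}) = 0.3619
P(1−P) = 0.3619 × 0.6381 = 0.2309
I = a² × P(1−P) = 2.1² × 0.2309 = 1.01843

1.0184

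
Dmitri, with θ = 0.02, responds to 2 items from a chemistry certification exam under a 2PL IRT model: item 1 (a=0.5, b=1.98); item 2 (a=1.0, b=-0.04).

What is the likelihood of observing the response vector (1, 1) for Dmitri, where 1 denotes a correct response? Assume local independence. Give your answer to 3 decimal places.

P(θ) = 1 / (1 + exp(−a(θ − b)))
P_1 = 1/(1+e^{0.9800}) = 0.2729
P_2 = 1/(1+e^{-0.0600}) = 0.5150
L = P_1 × P_2 = 0.2729 × 0.5150 = 0.14054

0.141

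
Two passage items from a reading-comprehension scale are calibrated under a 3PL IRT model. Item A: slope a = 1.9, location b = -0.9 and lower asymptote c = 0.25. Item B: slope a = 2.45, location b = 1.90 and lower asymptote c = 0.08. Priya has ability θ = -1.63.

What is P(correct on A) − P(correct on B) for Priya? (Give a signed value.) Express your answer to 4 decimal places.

P(θ) = c + (1 − c) · 1 / (1 + exp(−a(θ − b)))
P_A = 0.3999
P_B = 0.0802
P_A − P_B = 0.3198

0.3198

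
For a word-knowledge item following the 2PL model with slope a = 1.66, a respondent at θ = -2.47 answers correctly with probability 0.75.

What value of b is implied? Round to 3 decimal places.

-3.132

P(θ) = 1 / (1 + exp(−a(θ − b)))
logit(0.75) = ln(0.75/0.25) = 1.0986
b = θ − logit/(a) = -2.47 − 1.0986/1.6600 = -3.1318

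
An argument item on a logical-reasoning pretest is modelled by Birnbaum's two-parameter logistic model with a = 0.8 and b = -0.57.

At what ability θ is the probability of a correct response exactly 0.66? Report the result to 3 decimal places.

P(θ) = 1 / (1 + exp(−a(θ − b)))
logit = ln(0.6600/0.3400) = 0.6633
θ = b + logit/(a) = -0.57 + 0.6633/0.8000 = 0.2591

0.259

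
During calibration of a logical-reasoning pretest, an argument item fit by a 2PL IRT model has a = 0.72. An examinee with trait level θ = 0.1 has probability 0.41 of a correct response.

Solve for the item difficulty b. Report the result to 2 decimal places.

P(θ) = 1 / (1 + exp(−a(θ − b)))
logit(0.41) = ln(0.41/0.59) = -0.3640
b = θ − logit/(a) = 0.1 − (-0.3640)/0.7200 = 0.6055

0.61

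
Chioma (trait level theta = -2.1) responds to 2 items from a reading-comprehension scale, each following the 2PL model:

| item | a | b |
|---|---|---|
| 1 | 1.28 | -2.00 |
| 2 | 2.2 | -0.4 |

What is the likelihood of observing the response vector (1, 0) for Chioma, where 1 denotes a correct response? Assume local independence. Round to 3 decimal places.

0.457

P(theta) = 1 / (1 + exp(−a(theta − b)))
P_1 = 1/(1+e^{0.1280}) = 0.4680
P_2 = 1/(1+e^{3.7400}) = 0.0232
L = P_1 × (1−P_2) = 0.4680 × 0.9768 = 0.45718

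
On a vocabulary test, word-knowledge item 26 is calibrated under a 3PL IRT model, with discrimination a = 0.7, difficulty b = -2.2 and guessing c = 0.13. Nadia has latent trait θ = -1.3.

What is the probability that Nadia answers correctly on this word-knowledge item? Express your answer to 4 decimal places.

P(θ) = c + (1 − c) · 1 / (1 + exp(−a(θ − b)))
Exponent: 0.7 × (-1.3 − (-2.2)) = 0.6300
1/(1 + e^{-0.6300}) = 0.6525
P = 0.13 + 0.87 × 0.6525 = 0.6977

0.6977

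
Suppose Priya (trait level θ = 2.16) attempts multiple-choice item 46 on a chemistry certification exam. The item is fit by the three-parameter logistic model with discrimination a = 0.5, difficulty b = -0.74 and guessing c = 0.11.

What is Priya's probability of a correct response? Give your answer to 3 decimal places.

P(θ) = c + (1 − c) · 1 / (1 + exp(−a(θ − b)))
Exponent: 0.5 × (2.16 − (-0.74)) = 1.4500
1/(1 + e^{-1.4500}) = 0.8100
P = 0.11 + 0.89 × 0.8100 = 0.8309

0.831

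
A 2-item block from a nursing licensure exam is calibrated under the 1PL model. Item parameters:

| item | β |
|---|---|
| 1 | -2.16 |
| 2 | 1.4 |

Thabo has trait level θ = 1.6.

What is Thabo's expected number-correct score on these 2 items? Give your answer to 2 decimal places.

1.53

P(θ) = 1 / (1 + exp(−(θ − β)))
P_1 = 1/(1+e^{-3.7600}) = 0.9772
P_2 = 1/(1+e^{-0.2000}) = 0.5498
E[score] = 0.9772 + 0.5498 = 1.5271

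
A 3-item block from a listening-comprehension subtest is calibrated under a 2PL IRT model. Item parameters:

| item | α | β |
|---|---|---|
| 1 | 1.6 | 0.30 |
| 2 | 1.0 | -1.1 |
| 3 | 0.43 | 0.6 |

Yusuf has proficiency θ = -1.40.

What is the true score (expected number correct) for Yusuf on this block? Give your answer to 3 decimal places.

0.785

P(θ) = 1 / (1 + exp(−α(θ − β)))
P_1 = 1/(1+e^{2.7200}) = 0.0618
P_2 = 1/(1+e^{0.3000}) = 0.4256
P_3 = 1/(1+e^{0.8600}) = 0.2973
E[score] = 0.0618 + 0.4256 + 0.2973 = 0.7847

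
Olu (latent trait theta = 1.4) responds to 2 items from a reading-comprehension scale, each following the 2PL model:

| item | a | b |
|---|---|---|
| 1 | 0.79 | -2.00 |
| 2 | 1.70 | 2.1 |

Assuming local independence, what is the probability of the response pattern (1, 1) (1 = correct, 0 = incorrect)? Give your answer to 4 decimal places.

P(theta) = 1 / (1 + exp(−a(theta − b)))
P_1 = 1/(1+e^{-2.6860}) = 0.9362
P_2 = 1/(1+e^{1.1900}) = 0.2333
L = P_1 × P_2 = 0.9362 × 0.2333 = 0.21838

0.2184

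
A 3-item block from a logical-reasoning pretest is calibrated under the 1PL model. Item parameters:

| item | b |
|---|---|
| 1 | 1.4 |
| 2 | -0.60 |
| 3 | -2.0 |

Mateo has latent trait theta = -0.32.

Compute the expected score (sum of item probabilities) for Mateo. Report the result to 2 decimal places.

P(theta) = 1 / (1 + exp(−(theta − b)))
P_1 = 1/(1+e^{1.7200}) = 0.1519
P_2 = 1/(1+e^{-0.2800}) = 0.5695
P_3 = 1/(1+e^{-1.6800}) = 0.8429
E[score] = 0.1519 + 0.5695 + 0.8429 = 1.5643

1.56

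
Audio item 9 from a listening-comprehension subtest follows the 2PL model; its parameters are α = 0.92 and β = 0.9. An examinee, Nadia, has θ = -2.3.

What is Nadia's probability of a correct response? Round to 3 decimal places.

P(θ) = 1 / (1 + exp(−α(θ − β)))
Exponent: 0.92 × (-2.3 − 0.9) = -2.9440
1/(1 + e^{2.9440}) = 0.0500

0.050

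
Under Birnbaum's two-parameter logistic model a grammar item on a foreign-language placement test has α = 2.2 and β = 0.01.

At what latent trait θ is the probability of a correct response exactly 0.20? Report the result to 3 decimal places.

P(θ) = 1 / (1 + exp(−α(θ − β)))
logit = ln(0.2000/0.8000) = -1.3863
θ = β + logit/(α) = 0.01 + (-1.3863)/2.2000 = -0.6201

-0.620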